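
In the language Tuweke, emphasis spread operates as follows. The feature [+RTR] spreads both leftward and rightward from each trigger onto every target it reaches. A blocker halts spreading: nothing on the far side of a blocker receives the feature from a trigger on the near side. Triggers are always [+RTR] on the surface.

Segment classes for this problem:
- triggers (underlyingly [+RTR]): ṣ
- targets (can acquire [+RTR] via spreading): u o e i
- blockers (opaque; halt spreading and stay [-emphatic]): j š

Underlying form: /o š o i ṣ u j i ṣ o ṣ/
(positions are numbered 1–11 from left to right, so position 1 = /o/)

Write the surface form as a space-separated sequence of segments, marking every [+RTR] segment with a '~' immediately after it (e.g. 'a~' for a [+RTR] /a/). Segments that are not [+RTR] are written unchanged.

o š o~ i~ ṣ~ u~ j i~ ṣ~ o~ ṣ~

From /ṣ/ at 5 rightward: 6 /u/ → [+RTR]; 7 /j/ blocks.
From /ṣ/ at 5 leftward: 4 /i/ → [+RTR]; 3 /o/ → [+RTR]; 2 /š/ blocks.
From /ṣ/ at 9 rightward: 10 /o/ → [+RTR]; 11 /ṣ/ is itself a trigger — this domain ends here.
From /ṣ/ at 9 leftward: 8 /i/ → [+RTR]; 7 /j/ blocks.
From /ṣ/ at 11 rightward: word edge.
From /ṣ/ at 11 leftward: 10 /o/ → [+RTR]; 9 /ṣ/ is itself a trigger — this domain ends here.
Target with no active source: position 1 stays [-emphatic].
[+RTR] positions on the surface: 3 4 5 6 8 9 10 11.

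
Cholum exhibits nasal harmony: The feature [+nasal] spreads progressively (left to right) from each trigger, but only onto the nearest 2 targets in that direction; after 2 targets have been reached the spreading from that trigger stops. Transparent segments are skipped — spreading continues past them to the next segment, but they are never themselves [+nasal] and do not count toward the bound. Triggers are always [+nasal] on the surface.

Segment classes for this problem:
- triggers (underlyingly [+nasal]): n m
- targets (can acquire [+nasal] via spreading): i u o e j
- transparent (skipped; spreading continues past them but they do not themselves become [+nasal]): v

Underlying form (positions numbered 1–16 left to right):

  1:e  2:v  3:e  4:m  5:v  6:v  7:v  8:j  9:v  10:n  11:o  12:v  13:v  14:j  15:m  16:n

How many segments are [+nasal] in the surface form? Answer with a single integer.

7

From /m/ at 4 rightward: 5 /v/ transparent; 6 /v/ transparent; 7 /v/ transparent; 8 /j/ → [+nasal]; 9 /v/ transparent; 10 /n/ is itself a trigger — this domain ends here.
From /n/ at 10 rightward: 11 /o/ → [+nasal]; 12 /v/ transparent; 13 /v/ transparent; 14 /j/ → [+nasal]; bound reached.
From /m/ at 15 rightward: 16 /n/ is itself a trigger — this domain ends here.
From /n/ at 16 rightward: word edge.
Targets with no active source: positions 1 3 stay [-nasal].
[+nasal] positions on the surface: 4 8 10 11 14 15 16.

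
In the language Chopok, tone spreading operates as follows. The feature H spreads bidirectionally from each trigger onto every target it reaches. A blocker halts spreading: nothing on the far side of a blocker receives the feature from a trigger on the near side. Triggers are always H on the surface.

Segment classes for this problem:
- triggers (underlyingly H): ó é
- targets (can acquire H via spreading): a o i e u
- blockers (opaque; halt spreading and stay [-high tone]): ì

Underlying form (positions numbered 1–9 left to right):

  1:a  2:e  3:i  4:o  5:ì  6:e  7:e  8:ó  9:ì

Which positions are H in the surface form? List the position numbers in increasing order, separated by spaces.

6 7 8

From /ó/ at 8 rightward: 9 /ì/ blocks.
From /ó/ at 8 leftward: 7 /e/ → H; 6 /e/ → H; 5 /ì/ blocks.
Targets with no active source: positions 1 2 3 4 stay [-high tone].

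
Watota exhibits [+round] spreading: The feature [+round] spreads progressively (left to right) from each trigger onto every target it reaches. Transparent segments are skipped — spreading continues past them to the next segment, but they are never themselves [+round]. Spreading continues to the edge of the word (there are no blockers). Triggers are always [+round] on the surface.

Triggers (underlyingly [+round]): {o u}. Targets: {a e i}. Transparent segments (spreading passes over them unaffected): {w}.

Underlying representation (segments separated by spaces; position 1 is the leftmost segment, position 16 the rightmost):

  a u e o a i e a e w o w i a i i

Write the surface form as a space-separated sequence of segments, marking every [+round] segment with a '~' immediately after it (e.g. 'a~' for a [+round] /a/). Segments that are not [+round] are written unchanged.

a u~ e~ o~ a~ i~ e~ a~ e~ w o~ w i~ a~ i~ i~

From /u/ at 2 rightward: 3 /e/ → [+round]; 4 /o/ is itself a trigger — this domain ends here.
From /o/ at 4 rightward: 5 /a/ → [+round]; 6 /i/ → [+round]; 7 /e/ → [+round]; 8 /a/ → [+round]; 9 /e/ → [+round]; 10 /w/ transparent; 11 /o/ is itself a trigger — this domain ends here.
From /o/ at 11 rightward: 12 /w/ transparent; 13 /i/ → [+round]; 14 /a/ → [+round]; 15 /i/ → [+round]; 16 /i/ → [+round]; word edge.
Target with no active source: position 1 stays [-round].
[+round] positions on the surface: 2 3 4 5 6 7 8 9 11 13 14 15 16.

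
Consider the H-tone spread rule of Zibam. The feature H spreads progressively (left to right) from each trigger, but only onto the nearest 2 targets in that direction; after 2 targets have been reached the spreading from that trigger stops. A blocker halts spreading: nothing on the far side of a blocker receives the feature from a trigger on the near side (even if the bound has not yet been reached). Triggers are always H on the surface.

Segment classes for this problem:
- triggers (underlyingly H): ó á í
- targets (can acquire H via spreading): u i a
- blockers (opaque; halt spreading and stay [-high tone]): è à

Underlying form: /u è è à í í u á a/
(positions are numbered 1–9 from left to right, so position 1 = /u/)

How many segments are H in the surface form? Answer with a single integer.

From /í/ at 5 rightward: 6 /í/ is itself a trigger — this domain ends here.
From /í/ at 6 rightward: 7 /u/ → H; 8 /á/ is itself a trigger — this domain ends here.
From /á/ at 8 rightward: 9 /a/ → H; word edge.
Target with no active source: position 1 stays [-high tone].
H positions on the surface: 5 6 7 8 9.

5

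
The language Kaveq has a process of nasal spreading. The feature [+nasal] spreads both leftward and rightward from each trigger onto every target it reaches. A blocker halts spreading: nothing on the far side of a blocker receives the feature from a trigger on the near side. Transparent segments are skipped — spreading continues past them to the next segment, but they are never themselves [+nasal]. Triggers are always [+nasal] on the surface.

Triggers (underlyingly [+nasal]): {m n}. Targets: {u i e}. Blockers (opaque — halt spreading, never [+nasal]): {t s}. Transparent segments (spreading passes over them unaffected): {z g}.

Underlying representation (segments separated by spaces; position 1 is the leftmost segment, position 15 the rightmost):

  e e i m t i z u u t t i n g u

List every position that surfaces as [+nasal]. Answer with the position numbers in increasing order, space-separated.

1 2 3 4 12 13 15

From /m/ at 4 rightward: 5 /t/ blocks.
From /m/ at 4 leftward: 3 /i/ → [+nasal]; 2 /e/ → [+nasal]; 1 /e/ → [+nasal]; word edge.
From /n/ at 13 rightward: 14 /g/ transparent; 15 /u/ → [+nasal]; word edge.
From /n/ at 13 leftward: 12 /i/ → [+nasal]; 11 /t/ blocks.
Targets with no active source: positions 6 8 9 stay [-nasal].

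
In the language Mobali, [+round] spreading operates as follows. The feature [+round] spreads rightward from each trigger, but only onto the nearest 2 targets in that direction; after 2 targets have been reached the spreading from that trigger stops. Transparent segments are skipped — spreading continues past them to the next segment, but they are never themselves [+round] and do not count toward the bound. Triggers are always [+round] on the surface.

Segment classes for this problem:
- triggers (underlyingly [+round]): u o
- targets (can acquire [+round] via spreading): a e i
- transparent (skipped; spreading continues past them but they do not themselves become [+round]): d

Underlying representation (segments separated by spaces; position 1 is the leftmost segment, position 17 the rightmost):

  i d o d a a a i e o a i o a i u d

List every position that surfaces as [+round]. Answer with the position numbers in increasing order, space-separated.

From /o/ at 3 rightward: 4 /d/ transparent; 5 /a/ → [+round]; 6 /a/ → [+round]; bound reached.
From /o/ at 10 rightward: 11 /a/ → [+round]; 12 /i/ → [+round]; bound reached.
From /o/ at 13 rightward: 14 /a/ → [+round]; 15 /i/ → [+round]; bound reached.
From /u/ at 16 rightward: 17 /d/ transparent; word edge.
Targets with no active source: positions 1 7 8 9 stay [-round].

3 5 6 10 11 12 13 14 15 16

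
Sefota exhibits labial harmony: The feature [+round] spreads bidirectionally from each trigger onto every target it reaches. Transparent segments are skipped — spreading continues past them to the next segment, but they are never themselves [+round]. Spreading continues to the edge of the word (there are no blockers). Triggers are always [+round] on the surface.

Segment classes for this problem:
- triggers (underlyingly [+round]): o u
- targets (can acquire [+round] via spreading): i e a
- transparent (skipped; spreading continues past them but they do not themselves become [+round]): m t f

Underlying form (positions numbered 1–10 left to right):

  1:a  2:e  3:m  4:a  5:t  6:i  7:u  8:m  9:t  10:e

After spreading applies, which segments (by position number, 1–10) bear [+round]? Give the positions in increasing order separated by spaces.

From /u/ at 7 rightward: 8 /m/ transparent; 9 /t/ transparent; 10 /e/ → [+round]; word edge.
From /u/ at 7 leftward: 6 /i/ → [+round]; 5 /t/ transparent; 4 /a/ → [+round]; 3 /m/ transparent; 2 /e/ → [+round]; 1 /a/ → [+round]; word edge.

1 2 4 6 7 10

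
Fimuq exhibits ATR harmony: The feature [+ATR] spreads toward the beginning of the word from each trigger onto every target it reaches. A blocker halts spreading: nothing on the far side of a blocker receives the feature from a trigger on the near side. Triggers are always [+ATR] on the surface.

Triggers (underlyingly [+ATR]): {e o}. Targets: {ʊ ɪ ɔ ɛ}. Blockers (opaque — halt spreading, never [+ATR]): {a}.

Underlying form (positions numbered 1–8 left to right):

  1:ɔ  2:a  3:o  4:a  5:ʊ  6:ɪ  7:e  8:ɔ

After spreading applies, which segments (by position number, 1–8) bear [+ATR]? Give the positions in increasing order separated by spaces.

From /o/ at 3 leftward: 2 /a/ blocks.
From /e/ at 7 leftward: 6 /ɪ/ → [+ATR]; 5 /ʊ/ → [+ATR]; 4 /a/ blocks.
Targets with no active source: positions 1 8 stay [-ATR].

3 5 6 7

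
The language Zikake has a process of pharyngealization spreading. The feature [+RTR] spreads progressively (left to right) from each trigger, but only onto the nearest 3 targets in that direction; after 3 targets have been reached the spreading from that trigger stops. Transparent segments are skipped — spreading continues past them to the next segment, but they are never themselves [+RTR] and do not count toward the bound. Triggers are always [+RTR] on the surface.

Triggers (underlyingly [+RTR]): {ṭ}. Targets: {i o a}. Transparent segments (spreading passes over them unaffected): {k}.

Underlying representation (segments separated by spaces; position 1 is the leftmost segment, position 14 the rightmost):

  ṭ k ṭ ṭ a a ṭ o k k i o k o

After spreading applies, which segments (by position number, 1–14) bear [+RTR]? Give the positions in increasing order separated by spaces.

From /ṭ/ at 1 rightward: 2 /k/ transparent; 3 /ṭ/ is itself a trigger — this domain ends here.
From /ṭ/ at 3 rightward: 4 /ṭ/ is itself a trigger — this domain ends here.
From /ṭ/ at 4 rightward: 5 /a/ → [+RTR]; 6 /a/ → [+RTR]; 7 /ṭ/ is itself a trigger — this domain ends here.
From /ṭ/ at 7 rightward: 8 /o/ → [+RTR]; 9 /k/ transparent; 10 /k/ transparent; 11 /i/ → [+RTR]; 12 /o/ → [+RTR]; bound reached.
Target with no active source: position 14 stays [-emphatic].

1 3 4 5 6 7 8 11 12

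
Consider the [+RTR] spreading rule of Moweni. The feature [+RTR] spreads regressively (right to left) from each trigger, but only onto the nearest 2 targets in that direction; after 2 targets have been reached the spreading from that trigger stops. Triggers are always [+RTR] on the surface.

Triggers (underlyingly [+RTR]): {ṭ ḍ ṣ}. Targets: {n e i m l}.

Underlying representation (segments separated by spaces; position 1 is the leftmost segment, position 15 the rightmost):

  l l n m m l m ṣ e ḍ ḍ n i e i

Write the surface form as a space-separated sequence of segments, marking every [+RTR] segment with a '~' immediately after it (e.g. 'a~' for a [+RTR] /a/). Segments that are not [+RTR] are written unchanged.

From /ṣ/ at 8 leftward: 7 /m/ → [+RTR]; 6 /l/ → [+RTR]; bound reached.
From /ḍ/ at 10 leftward: 9 /e/ → [+RTR]; 8 /ṣ/ is itself a trigger — this domain ends here.
From /ḍ/ at 11 leftward: 10 /ḍ/ is itself a trigger — this domain ends here.
Targets with no active source: positions 1 2 3 4 5 12 13 14 15 stay [-emphatic].
[+RTR] positions on the surface: 6 7 8 9 10 11.

l l n m m l~ m~ ṣ~ e~ ḍ~ ḍ~ n i e i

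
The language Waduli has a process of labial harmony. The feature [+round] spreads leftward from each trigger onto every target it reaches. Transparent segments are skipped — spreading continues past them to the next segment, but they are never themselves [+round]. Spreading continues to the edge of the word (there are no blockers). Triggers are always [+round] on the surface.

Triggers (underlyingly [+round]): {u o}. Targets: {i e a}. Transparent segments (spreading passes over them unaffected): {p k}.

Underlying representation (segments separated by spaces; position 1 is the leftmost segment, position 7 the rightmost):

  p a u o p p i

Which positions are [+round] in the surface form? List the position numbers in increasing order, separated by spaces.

2 3 4

From /u/ at 3 leftward: 2 /a/ → [+round]; 1 /p/ transparent; word edge.
From /o/ at 4 leftward: 3 /u/ is itself a trigger — this domain ends here.
Target with no active source: position 7 stays [-round].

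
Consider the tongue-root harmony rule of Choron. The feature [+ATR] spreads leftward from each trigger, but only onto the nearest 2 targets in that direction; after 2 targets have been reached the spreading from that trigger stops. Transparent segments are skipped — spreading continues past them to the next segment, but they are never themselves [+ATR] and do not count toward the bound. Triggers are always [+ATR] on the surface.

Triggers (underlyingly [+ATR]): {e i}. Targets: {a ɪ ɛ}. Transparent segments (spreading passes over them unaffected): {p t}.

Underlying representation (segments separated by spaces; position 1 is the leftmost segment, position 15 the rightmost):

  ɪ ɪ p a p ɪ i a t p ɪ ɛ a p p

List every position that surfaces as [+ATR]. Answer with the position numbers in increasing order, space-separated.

4 6 7

From /i/ at 7 leftward: 6 /ɪ/ → [+ATR]; 5 /p/ transparent; 4 /a/ → [+ATR]; bound reached.
Targets with no active source: positions 1 2 8 11 12 13 stay [-ATR].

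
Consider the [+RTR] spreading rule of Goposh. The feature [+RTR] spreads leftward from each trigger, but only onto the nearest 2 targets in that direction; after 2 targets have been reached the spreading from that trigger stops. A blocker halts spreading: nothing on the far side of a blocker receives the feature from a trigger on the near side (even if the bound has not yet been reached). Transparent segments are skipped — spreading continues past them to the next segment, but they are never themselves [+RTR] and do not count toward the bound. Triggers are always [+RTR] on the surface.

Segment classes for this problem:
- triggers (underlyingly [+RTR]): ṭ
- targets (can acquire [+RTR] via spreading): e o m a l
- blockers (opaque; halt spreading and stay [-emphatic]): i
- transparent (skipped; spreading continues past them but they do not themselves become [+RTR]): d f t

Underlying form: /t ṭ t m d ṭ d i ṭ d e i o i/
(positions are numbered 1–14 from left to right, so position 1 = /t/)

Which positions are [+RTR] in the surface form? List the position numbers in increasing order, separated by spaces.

2 4 6 9

From /ṭ/ at 2 leftward: 1 /t/ transparent; word edge.
From /ṭ/ at 6 leftward: 5 /d/ transparent; 4 /m/ → [+RTR]; 3 /t/ transparent; 2 /ṭ/ is itself a trigger — this domain ends here.
From /ṭ/ at 9 leftward: 8 /i/ blocks.
Targets with no active source: positions 11 13 stay [-emphatic].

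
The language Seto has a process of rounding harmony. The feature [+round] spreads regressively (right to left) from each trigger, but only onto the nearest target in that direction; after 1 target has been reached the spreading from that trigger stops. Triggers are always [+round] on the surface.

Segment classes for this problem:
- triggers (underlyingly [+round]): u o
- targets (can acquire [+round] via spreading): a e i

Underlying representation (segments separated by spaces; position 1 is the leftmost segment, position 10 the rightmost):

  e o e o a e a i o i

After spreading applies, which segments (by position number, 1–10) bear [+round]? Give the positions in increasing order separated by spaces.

1 2 3 4 8 9

From /o/ at 2 leftward: 1 /e/ → [+round]; bound reached.
From /o/ at 4 leftward: 3 /e/ → [+round]; bound reached.
From /o/ at 9 leftward: 8 /i/ → [+round]; bound reached.
Targets with no active source: positions 5 6 7 10 stay [-round].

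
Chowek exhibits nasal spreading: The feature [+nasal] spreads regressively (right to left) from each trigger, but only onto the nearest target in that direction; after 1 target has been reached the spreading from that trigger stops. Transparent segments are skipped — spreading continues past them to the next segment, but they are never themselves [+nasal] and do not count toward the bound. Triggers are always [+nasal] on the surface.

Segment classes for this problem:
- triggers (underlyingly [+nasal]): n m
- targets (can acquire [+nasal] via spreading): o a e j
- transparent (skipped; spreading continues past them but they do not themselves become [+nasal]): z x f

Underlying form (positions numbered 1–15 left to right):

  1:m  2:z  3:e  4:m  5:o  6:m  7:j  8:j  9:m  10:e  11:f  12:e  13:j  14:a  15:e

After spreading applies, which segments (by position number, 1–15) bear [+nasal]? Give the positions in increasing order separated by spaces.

1 3 4 5 6 8 9

From /m/ at 1 leftward: word edge.
From /m/ at 4 leftward: 3 /e/ → [+nasal]; bound reached.
From /m/ at 6 leftward: 5 /o/ → [+nasal]; bound reached.
From /m/ at 9 leftward: 8 /j/ → [+nasal]; bound reached.
Targets with no active source: positions 7 10 12 13 14 15 stay [-nasal].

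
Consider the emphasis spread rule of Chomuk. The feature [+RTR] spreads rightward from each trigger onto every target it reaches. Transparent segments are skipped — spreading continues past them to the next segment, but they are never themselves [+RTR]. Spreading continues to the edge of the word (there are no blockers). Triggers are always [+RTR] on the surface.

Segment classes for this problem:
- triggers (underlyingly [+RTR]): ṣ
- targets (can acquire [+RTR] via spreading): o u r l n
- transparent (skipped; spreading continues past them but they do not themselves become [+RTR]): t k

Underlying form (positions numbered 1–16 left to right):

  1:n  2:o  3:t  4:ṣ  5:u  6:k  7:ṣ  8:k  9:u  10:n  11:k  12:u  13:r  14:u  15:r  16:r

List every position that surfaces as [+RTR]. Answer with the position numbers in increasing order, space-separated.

From /ṣ/ at 4 rightward: 5 /u/ → [+RTR]; 6 /k/ transparent; 7 /ṣ/ is itself a trigger — this domain ends here.
From /ṣ/ at 7 rightward: 8 /k/ transparent; 9 /u/ → [+RTR]; 10 /n/ → [+RTR]; 11 /k/ transparent; 12 /u/ → [+RTR]; 13 /r/ → [+RTR]; 14 /u/ → [+RTR]; 15 /r/ → [+RTR]; 16 /r/ → [+RTR]; word edge.
Targets with no active source: positions 1 2 stay [-emphatic].

4 5 7 9 10 12 13 14 15 16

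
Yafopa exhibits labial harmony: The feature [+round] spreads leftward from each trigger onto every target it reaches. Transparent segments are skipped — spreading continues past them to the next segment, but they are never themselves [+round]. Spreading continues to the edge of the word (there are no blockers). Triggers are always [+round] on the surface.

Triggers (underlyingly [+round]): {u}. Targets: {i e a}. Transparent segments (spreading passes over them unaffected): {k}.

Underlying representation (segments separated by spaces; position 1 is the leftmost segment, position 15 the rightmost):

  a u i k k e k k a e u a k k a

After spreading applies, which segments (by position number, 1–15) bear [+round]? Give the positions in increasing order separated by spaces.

1 2 3 6 9 10 11

From /u/ at 2 leftward: 1 /a/ → [+round]; word edge.
From /u/ at 11 leftward: 10 /e/ → [+round]; 9 /a/ → [+round]; 8 /k/ transparent; 7 /k/ transparent; 6 /e/ → [+round]; 5 /k/ transparent; 4 /k/ transparent; 3 /i/ → [+round]; 2 /u/ is itself a trigger — this domain ends here.
Targets with no active source: positions 12 15 stay [-round].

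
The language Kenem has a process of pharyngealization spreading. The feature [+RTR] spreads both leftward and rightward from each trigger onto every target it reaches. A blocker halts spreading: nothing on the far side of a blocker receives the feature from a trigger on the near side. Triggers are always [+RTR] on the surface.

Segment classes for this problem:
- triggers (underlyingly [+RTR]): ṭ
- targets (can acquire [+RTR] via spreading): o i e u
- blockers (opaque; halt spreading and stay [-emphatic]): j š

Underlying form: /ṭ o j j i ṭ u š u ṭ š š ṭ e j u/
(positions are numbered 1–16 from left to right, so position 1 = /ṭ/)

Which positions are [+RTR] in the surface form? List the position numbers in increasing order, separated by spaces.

From /ṭ/ at 1 rightward: 2 /o/ → [+RTR]; 3 /j/ blocks.
From /ṭ/ at 1 leftward: word edge.
From /ṭ/ at 6 rightward: 7 /u/ → [+RTR]; 8 /š/ blocks.
From /ṭ/ at 6 leftward: 5 /i/ → [+RTR]; 4 /j/ blocks.
From /ṭ/ at 10 rightward: 11 /š/ blocks.
From /ṭ/ at 10 leftward: 9 /u/ → [+RTR]; 8 /š/ blocks.
From /ṭ/ at 13 rightward: 14 /e/ → [+RTR]; 15 /j/ blocks.
From /ṭ/ at 13 leftward: 12 /š/ blocks.
Target with no active source: position 16 stays [-emphatic].

1 2 5 6 7 9 10 13 14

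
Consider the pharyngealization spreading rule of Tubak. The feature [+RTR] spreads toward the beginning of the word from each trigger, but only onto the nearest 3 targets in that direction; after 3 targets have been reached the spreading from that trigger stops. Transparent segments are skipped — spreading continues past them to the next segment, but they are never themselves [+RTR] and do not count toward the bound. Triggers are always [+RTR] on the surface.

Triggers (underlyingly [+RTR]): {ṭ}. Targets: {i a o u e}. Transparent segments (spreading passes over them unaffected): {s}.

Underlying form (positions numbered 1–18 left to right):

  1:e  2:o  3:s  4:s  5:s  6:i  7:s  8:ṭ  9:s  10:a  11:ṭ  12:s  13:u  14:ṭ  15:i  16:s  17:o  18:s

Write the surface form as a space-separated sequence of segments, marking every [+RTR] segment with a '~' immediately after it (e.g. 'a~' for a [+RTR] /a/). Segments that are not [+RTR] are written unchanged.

e~ o~ s s s i~ s ṭ~ s a~ ṭ~ s u~ ṭ~ i s o s

From /ṭ/ at 8 leftward: 7 /s/ transparent; 6 /i/ → [+RTR]; 5 /s/ transparent; 4 /s/ transparent; 3 /s/ transparent; 2 /o/ → [+RTR]; 1 /e/ → [+RTR]; bound reached.
From /ṭ/ at 11 leftward: 10 /a/ → [+RTR]; 9 /s/ transparent; 8 /ṭ/ is itself a trigger — this domain ends here.
From /ṭ/ at 14 leftward: 13 /u/ → [+RTR]; 12 /s/ transparent; 11 /ṭ/ is itself a trigger — this domain ends here.
Targets with no active source: positions 15 17 stay [-emphatic].
[+RTR] positions on the surface: 1 2 6 8 10 11 13 14.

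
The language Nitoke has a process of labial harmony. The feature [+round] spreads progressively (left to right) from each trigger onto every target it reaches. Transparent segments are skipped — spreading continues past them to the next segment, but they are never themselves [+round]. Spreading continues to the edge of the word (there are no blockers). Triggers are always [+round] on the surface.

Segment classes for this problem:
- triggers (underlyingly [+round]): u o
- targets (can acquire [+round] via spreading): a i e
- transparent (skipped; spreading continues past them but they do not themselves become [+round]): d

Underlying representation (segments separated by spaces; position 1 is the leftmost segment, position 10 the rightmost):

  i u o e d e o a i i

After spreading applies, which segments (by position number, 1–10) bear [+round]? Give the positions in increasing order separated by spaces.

2 3 4 6 7 8 9 10

From /u/ at 2 rightward: 3 /o/ is itself a trigger — this domain ends here.
From /o/ at 3 rightward: 4 /e/ → [+round]; 5 /d/ transparent; 6 /e/ → [+round]; 7 /o/ is itself a trigger — this domain ends here.
From /o/ at 7 rightward: 8 /a/ → [+round]; 9 /i/ → [+round]; 10 /i/ → [+round]; word edge.
Target with no active source: position 1 stays [-round].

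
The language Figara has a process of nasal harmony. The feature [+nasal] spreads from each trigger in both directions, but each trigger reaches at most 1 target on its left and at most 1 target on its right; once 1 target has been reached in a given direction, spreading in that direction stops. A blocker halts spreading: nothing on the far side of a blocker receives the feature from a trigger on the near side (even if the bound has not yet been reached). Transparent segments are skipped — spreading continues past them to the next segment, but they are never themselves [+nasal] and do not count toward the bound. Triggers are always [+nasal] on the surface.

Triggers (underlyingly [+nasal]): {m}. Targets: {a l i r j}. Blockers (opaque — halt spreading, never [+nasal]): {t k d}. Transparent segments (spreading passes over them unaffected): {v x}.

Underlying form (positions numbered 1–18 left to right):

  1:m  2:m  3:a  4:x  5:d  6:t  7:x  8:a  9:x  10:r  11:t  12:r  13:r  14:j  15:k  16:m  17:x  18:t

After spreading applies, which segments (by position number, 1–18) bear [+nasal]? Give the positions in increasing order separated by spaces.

1 2 3 16

From /m/ at 1 rightward: 2 /m/ is itself a trigger — this domain ends here.
From /m/ at 1 leftward: word edge.
From /m/ at 2 rightward: 3 /a/ → [+nasal]; bound reached.
From /m/ at 2 leftward: 1 /m/ is itself a trigger — this domain ends here.
From /m/ at 16 rightward: 17 /x/ transparent; 18 /t/ blocks.
From /m/ at 16 leftward: 15 /k/ blocks.
Targets with no active source: positions 8 10 12 13 14 stay [-nasal].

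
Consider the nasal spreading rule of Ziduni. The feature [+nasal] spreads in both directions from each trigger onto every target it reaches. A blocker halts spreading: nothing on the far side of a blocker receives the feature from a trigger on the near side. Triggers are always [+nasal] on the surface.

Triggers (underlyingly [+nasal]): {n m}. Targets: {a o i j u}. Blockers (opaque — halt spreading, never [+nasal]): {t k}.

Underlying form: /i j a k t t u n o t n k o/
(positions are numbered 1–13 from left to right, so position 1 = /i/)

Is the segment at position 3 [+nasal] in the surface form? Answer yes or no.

no

From /n/ at 8 rightward: 9 /o/ → [+nasal]; 10 /t/ blocks.
From /n/ at 8 leftward: 7 /u/ → [+nasal]; 6 /t/ blocks.
From /n/ at 11 rightward: 12 /k/ blocks.
From /n/ at 11 leftward: 10 /t/ blocks.
Targets with no active source: positions 1 2 3 13 stay [-nasal].
[+nasal] positions on the surface: 7 8 9 11.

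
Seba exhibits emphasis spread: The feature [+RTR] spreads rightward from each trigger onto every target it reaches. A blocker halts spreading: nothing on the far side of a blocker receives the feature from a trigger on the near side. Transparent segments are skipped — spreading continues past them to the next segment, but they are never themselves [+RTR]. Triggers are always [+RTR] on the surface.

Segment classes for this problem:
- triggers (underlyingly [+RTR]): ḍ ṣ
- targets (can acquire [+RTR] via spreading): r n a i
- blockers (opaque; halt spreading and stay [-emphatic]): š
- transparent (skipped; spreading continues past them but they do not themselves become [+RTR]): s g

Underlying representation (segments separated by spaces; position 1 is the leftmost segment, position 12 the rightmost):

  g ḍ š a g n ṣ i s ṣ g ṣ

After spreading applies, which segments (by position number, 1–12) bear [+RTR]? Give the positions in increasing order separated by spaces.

2 7 8 10 12

From /ḍ/ at 2 rightward: 3 /š/ blocks.
From /ṣ/ at 7 rightward: 8 /i/ → [+RTR]; 9 /s/ transparent; 10 /ṣ/ is itself a trigger — this domain ends here.
From /ṣ/ at 10 rightward: 11 /g/ transparent; 12 /ṣ/ is itself a trigger — this domain ends here.
From /ṣ/ at 12 rightward: word edge.
Targets with no active source: positions 4 6 stay [-emphatic].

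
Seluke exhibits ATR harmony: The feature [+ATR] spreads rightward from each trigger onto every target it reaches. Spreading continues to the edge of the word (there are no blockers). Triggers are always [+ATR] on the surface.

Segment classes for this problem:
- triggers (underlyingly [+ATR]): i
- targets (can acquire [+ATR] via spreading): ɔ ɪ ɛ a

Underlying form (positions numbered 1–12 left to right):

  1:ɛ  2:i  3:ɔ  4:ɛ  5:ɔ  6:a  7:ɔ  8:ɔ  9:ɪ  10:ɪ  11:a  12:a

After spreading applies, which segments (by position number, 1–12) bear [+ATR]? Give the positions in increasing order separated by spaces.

2 3 4 5 6 7 8 9 10 11 12

From /i/ at 2 rightward: 3 /ɔ/ → [+ATR]; 4 /ɛ/ → [+ATR]; 5 /ɔ/ → [+ATR]; 6 /a/ → [+ATR]; 7 /ɔ/ → [+ATR]; 8 /ɔ/ → [+ATR]; 9 /ɪ/ → [+ATR]; 10 /ɪ/ → [+ATR]; 11 /a/ → [+ATR]; 12 /a/ → [+ATR]; word edge.
Target with no active source: position 1 stays [-ATR].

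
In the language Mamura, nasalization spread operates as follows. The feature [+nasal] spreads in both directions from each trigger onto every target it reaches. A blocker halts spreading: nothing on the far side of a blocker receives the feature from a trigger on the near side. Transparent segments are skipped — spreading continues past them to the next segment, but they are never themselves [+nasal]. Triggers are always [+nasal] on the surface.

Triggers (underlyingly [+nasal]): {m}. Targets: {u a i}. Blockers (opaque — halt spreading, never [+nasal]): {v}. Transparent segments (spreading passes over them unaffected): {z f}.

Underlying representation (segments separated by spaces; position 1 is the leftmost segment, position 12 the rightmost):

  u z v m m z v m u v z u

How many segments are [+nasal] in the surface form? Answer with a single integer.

From /m/ at 4 rightward: 5 /m/ is itself a trigger — this domain ends here.
From /m/ at 4 leftward: 3 /v/ blocks.
From /m/ at 5 rightward: 6 /z/ transparent; 7 /v/ blocks.
From /m/ at 5 leftward: 4 /m/ is itself a trigger — this domain ends here.
From /m/ at 8 rightward: 9 /u/ → [+nasal]; 10 /v/ blocks.
From /m/ at 8 leftward: 7 /v/ blocks.
Targets with no active source: positions 1 12 stay [-nasal].
[+nasal] positions on the surface: 4 5 8 9.

4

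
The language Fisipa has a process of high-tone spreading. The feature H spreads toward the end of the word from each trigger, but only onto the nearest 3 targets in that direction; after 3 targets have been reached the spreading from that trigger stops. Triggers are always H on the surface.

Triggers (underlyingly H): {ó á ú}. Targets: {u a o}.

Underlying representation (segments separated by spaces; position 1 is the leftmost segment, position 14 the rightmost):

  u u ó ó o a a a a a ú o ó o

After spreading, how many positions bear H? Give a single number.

9

From /ó/ at 3 rightward: 4 /ó/ is itself a trigger — this domain ends here.
From /ó/ at 4 rightward: 5 /o/ → H; 6 /a/ → H; 7 /a/ → H; bound reached.
From /ú/ at 11 rightward: 12 /o/ → H; 13 /ó/ is itself a trigger — this domain ends here.
From /ó/ at 13 rightward: 14 /o/ → H; word edge.
Targets with no active source: positions 1 2 8 9 10 stay [-high tone].
H positions on the surface: 3 4 5 6 7 11 12 13 14.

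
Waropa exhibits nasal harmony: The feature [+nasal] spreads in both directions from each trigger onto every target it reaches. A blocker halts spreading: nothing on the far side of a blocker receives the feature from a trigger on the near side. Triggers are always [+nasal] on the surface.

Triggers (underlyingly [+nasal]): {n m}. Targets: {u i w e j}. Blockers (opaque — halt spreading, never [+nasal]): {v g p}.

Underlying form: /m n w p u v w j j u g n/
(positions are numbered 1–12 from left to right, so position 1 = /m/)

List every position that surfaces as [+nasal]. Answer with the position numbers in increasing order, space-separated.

From /m/ at 1 rightward: 2 /n/ is itself a trigger — this domain ends here.
From /m/ at 1 leftward: word edge.
From /n/ at 2 rightward: 3 /w/ → [+nasal]; 4 /p/ blocks.
From /n/ at 2 leftward: 1 /m/ is itself a trigger — this domain ends here.
From /n/ at 12 rightward: word edge.
From /n/ at 12 leftward: 11 /g/ blocks.
Targets with no active source: positions 5 7 8 9 10 stay [-nasal].

1 2 3 12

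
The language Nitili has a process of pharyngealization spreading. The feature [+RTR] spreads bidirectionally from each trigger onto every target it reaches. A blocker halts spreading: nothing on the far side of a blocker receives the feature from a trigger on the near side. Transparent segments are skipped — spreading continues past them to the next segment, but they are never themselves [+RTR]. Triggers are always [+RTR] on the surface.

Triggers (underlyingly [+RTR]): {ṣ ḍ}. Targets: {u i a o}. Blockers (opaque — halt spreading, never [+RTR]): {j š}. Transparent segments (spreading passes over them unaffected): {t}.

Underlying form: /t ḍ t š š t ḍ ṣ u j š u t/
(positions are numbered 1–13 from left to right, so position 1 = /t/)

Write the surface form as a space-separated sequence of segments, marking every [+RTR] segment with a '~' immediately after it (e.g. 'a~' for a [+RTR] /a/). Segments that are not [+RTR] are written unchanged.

t ḍ~ t š š t ḍ~ ṣ~ u~ j š u t

From /ḍ/ at 2 rightward: 3 /t/ transparent; 4 /š/ blocks.
From /ḍ/ at 2 leftward: 1 /t/ transparent; word edge.
From /ḍ/ at 7 rightward: 8 /ṣ/ is itself a trigger — this domain ends here.
From /ḍ/ at 7 leftward: 6 /t/ transparent; 5 /š/ blocks.
From /ṣ/ at 8 rightward: 9 /u/ → [+RTR]; 10 /j/ blocks.
From /ṣ/ at 8 leftward: 7 /ḍ/ is itself a trigger — this domain ends here.
Target with no active source: position 12 stays [-emphatic].
[+RTR] positions on the surface: 2 7 8 9.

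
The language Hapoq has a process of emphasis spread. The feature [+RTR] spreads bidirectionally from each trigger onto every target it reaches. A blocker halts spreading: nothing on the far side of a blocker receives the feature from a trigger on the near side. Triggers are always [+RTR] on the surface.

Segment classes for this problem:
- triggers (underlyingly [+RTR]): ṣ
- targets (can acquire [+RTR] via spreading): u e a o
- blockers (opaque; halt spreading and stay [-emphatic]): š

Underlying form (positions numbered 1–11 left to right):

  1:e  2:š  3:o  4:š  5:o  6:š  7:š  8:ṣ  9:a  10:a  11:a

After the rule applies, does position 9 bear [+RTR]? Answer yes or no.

yes

From /ṣ/ at 8 rightward: 9 /a/ → [+RTR]; 10 /a/ → [+RTR]; 11 /a/ → [+RTR]; word edge.
From /ṣ/ at 8 leftward: 7 /š/ blocks.
Targets with no active source: positions 1 3 5 stay [-emphatic].
[+RTR] positions on the surface: 8 9 10 11.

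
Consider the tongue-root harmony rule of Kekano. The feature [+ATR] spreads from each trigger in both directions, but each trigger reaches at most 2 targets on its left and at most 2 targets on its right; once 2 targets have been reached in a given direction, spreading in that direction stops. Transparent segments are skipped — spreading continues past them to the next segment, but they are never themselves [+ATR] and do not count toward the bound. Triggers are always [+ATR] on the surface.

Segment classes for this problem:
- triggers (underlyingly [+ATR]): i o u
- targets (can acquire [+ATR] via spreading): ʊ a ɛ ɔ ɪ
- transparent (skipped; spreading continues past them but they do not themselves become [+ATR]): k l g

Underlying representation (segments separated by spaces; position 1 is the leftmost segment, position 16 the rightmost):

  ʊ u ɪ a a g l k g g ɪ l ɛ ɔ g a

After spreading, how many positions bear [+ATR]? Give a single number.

From /u/ at 2 rightward: 3 /ɪ/ → [+ATR]; 4 /a/ → [+ATR]; bound reached.
From /u/ at 2 leftward: 1 /ʊ/ → [+ATR]; word edge.
Targets with no active source: positions 5 11 13 14 16 stay [-ATR].
[+ATR] positions on the surface: 1 2 3 4.

4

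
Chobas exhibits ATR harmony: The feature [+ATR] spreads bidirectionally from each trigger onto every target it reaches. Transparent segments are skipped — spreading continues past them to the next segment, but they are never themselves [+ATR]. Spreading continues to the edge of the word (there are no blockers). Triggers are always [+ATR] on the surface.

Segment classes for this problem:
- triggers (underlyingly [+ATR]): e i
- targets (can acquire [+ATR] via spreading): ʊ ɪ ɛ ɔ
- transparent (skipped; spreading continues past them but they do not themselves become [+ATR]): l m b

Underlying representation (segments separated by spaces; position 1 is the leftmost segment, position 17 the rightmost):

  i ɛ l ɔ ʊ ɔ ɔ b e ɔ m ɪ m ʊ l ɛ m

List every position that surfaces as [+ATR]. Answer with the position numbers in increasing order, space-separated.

From /i/ at 1 rightward: 2 /ɛ/ → [+ATR]; 3 /l/ transparent; 4 /ɔ/ → [+ATR]; 5 /ʊ/ → [+ATR]; 6 /ɔ/ → [+ATR]; 7 /ɔ/ → [+ATR]; 8 /b/ transparent; 9 /e/ is itself a trigger — this domain ends here.
From /i/ at 1 leftward: word edge.
From /e/ at 9 rightward: 10 /ɔ/ → [+ATR]; 11 /m/ transparent; 12 /ɪ/ → [+ATR]; 13 /m/ transparent; 14 /ʊ/ → [+ATR]; 15 /l/ transparent; 16 /ɛ/ → [+ATR]; 17 /m/ transparent; word edge.
From /e/ at 9 leftward: 8 /b/ transparent; 7 /ɔ/ → [+ATR]; 6 /ɔ/ → [+ATR]; 5 /ʊ/ → [+ATR]; 4 /ɔ/ → [+ATR]; 3 /l/ transparent; 2 /ɛ/ → [+ATR]; 1 /i/ is itself a trigger — this domain ends here.

1 2 4 5 6 7 9 10 12 14 16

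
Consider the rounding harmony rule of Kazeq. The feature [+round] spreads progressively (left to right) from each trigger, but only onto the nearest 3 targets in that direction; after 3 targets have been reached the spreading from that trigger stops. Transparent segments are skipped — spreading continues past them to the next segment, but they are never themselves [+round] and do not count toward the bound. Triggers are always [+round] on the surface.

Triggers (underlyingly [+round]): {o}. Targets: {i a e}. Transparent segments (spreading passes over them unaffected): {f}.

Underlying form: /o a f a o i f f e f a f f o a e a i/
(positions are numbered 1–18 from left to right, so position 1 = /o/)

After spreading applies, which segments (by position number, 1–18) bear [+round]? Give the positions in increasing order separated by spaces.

From /o/ at 1 rightward: 2 /a/ → [+round]; 3 /f/ transparent; 4 /a/ → [+round]; 5 /o/ is itself a trigger — this domain ends here.
From /o/ at 5 rightward: 6 /i/ → [+round]; 7 /f/ transparent; 8 /f/ transparent; 9 /e/ → [+round]; 10 /f/ transparent; 11 /a/ → [+round]; bound reached.
From /o/ at 14 rightward: 15 /a/ → [+round]; 16 /e/ → [+round]; 17 /a/ → [+round]; bound reached.
Target with no active source: position 18 stays [-round].

1 2 4 5 6 9 11 14 15 16 17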